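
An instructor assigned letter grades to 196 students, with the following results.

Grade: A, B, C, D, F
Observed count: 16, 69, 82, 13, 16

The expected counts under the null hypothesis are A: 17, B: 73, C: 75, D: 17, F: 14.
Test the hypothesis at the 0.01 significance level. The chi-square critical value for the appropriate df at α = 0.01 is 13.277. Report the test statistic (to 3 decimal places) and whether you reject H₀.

χ² = (16−17)²/17 + (69−73)²/73 + (82−75)²/75 + (13−17)²/17 + (16−14)²/14
   = 0.0588 + 0.2192 + 0.6533 + 0.9412 + 0.2857
Sum = 2.158
df = 4. Since 2.158 < 13.277, we do not reject H₀.

2.158; do not reject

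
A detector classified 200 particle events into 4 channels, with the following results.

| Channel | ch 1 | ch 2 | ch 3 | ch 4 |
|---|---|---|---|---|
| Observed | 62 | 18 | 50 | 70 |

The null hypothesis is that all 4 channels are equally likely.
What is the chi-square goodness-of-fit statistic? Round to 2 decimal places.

31.36

Expected count for each of the 4 categories: 200/4 = 50.
χ² = (62−50)²/50 + (18−50)²/50 + (50−50)²/50 + (70−50)²/50
   = 2.880 + 20.480 + 0.000 + 8.000
Sum = 31.36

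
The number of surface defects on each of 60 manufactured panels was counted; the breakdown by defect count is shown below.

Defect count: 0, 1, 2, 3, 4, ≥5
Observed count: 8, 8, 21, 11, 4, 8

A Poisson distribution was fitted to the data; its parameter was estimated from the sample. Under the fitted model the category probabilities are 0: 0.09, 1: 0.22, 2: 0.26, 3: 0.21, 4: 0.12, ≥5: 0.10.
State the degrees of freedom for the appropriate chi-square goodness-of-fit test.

4

There are k = 6 categories and 1 parameter estimated from the data, so df = 6 − 1 − 1 = 4.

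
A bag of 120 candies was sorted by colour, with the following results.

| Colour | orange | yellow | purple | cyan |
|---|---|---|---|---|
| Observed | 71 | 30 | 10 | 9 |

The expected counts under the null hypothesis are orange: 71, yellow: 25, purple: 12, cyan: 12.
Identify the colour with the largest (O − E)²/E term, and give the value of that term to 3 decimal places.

cat         O        E   (O−E)²/E
orange     71       71     0.0000
yellow     30       25     1.0000
purple     10       12     0.3333
cyan        9       12     0.7500
The largest term is for yellow: 1.000.

yellow, 1.000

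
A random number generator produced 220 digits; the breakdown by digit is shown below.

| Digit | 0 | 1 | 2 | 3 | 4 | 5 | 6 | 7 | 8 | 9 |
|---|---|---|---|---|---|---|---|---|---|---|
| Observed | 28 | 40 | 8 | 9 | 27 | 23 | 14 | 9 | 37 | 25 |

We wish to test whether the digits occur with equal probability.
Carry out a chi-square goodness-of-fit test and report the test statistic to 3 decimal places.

55.364

Under H₀ each category has probability 1/10, so each expected count is 220/10 = 22.
χ² = (28−22)²/22 + (40−22)²/22 + (8−22)²/22 + (9−22)²/22 + (27−22)²/22 + (23−22)²/22 + (14−22)²/22 + (9−22)²/22 + (37−22)²/22 + (25−22)²/22
   = 1.6364 + 14.7273 + 8.9091 + 7.6818 + 1.1364 + 0.0455 + 2.9091 + 7.6818 + 10.2273 + 0.4091
Sum = 55.364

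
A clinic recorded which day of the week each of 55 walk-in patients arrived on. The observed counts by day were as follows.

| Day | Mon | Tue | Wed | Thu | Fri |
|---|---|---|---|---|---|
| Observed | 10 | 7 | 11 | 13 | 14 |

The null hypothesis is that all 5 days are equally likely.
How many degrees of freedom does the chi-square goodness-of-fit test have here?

There are k = 5 categories and no parameters were estimated from the data, so df = 5 − 1 = 4.

4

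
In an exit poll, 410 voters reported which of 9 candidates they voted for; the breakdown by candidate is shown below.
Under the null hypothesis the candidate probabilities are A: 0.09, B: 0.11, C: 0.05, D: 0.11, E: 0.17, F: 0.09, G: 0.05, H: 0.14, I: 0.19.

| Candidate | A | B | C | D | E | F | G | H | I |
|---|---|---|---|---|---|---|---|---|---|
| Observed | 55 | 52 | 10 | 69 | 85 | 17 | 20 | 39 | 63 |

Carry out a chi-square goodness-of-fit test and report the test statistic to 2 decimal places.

50.83

Expected counts E_i = n·p_i: 410×0.09 = 36.9, 410×0.11 = 45.1, 410×0.05 = 20.5, 410×0.11 = 45.1, 410×0.17 = 69.7, 410×0.09 = 36.9, 410×0.05 = 20.5, 410×0.14 = 57.4, 410×0.19 = 77.9.
A: (55 − 36.9)²/36.9 = 327.61/36.9 = 8.878
B: (52 − 45.1)²/45.1 = 47.61/45.1 = 1.056
C: (10 − 20.5)²/20.5 = 110.25/20.5 = 5.378
D: (69 − 45.1)²/45.1 = 571.21/45.1 = 12.665
E: (85 − 69.7)²/69.7 = 234.09/69.7 = 3.359
F: (17 − 36.9)²/36.9 = 396.01/36.9 = 10.732
G: (20 − 20.5)²/20.5 = 0.25/20.5 = 0.012
H: (39 − 57.4)²/57.4 = 338.56/57.4 = 5.898
I: (63 − 77.9)²/77.9 = 222.01/77.9 = 2.850
Sum = 50.83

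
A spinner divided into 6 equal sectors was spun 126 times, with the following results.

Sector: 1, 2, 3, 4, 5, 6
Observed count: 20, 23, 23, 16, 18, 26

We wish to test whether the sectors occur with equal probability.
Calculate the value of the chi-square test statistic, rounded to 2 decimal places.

3.24

Under H₀ each category has probability 1/6, so each expected count is 126/6 = 21.
χ² = (20−21)²/21 + (23−21)²/21 + (23−21)²/21 + (16−21)²/21 + (18−21)²/21 + (26−21)²/21
   = 0.048 + 0.190 + 0.190 + 1.190 + 0.429 + 1.190
Sum = 3.24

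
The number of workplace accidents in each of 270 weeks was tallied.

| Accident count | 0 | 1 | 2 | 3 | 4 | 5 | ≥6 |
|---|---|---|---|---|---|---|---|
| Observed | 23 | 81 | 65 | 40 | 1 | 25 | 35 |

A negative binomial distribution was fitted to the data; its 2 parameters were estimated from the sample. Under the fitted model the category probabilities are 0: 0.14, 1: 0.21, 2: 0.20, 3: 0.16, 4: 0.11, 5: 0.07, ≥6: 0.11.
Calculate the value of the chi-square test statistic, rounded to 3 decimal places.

49.335

Expected counts E_i = n·p_i: 270×0.14 = 37.8, 270×0.21 = 56.7, 270×0.20 = 54, 270×0.16 = 43.2, 270×0.11 = 29.7, 270×0.07 = 18.9, 270×0.11 = 29.7.
χ² = (23−37.8)²/37.8 + (81−56.7)²/56.7 + (65−54)²/54 + (40−43.2)²/43.2 + (1−29.7)²/29.7 + (25−18.9)²/18.9 + (35−29.7)²/29.7
   = 5.7947 + 10.4143 + 2.2407 + 0.2370 + 27.7337 + 1.9688 + 0.9458
Sum = 49.335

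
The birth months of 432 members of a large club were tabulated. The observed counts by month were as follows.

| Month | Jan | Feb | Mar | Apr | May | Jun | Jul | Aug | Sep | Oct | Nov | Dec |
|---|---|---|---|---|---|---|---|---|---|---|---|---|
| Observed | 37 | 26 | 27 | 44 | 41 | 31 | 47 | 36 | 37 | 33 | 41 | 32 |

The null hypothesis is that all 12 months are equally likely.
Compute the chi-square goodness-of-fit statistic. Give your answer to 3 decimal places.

Expected count for each of the 12 categories: 432/12 = 36.
Jan: (37 − 36)²/36 = 1/36 = 0.0278
Feb: (26 − 36)²/36 = 100/36 = 2.7778
Mar: (27 − 36)²/36 = 81/36 = 2.2500
Apr: (44 − 36)²/36 = 64/36 = 1.7778
May: (41 − 36)²/36 = 25/36 = 0.6944
Jun: (31 − 36)²/36 = 25/36 = 0.6944
Jul: (47 − 36)²/36 = 121/36 = 3.3611
Aug: (36 − 36)²/36 = 0/36 = 0.0000
Sep: (37 − 36)²/36 = 1/36 = 0.0278
Oct: (33 − 36)²/36 = 9/36 = 0.2500
Nov: (41 − 36)²/36 = 25/36 = 0.6944
Dec: (32 − 36)²/36 = 16/36 = 0.4444
Sum = 13.000

13.000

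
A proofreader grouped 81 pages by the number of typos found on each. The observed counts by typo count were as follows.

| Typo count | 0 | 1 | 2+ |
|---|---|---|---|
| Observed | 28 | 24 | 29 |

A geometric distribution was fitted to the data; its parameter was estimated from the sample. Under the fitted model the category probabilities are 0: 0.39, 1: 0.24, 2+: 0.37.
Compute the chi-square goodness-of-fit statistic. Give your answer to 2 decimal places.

Expected counts E_i = n·p_i: 81×0.39 = 31.59, 81×0.24 = 19.44, 81×0.37 = 29.97.
χ² = (28−31.59)²/31.59 + (24−19.44)²/19.44 + (29−29.97)²/29.97
   = 0.408 + 1.070 + 0.031
Sum = 1.51

1.51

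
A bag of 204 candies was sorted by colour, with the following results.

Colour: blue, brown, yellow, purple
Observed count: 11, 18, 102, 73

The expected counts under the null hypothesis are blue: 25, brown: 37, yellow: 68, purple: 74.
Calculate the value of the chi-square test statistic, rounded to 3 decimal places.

34.610

blue: (11 − 25)²/25 = 196/25 = 7.8400
brown: (18 − 37)²/37 = 361/37 = 9.7568
yellow: (102 − 68)²/68 = 1156/68 = 17.0000
purple: (73 − 74)²/74 = 1/74 = 0.0135
Sum = 34.610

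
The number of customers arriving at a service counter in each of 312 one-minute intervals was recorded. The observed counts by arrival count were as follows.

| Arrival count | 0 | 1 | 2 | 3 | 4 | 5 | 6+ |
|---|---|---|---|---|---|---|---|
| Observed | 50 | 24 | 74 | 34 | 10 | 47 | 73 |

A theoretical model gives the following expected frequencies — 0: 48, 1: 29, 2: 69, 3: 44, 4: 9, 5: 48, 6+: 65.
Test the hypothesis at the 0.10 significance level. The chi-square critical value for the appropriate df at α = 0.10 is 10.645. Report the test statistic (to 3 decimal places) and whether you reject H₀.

0: (50 − 48)²/48 = 4/48 = 0.0833
1: (24 − 29)²/29 = 25/29 = 0.8621
2: (74 − 69)²/69 = 25/69 = 0.3623
3: (34 − 44)²/44 = 100/44 = 2.2727
4: (10 − 9)²/9 = 1/9 = 0.1111
5: (47 − 48)²/48 = 1/48 = 0.0208
6+: (73 − 65)²/65 = 64/65 = 0.9846
Sum = 4.697
df = 6. Since 4.697 < 10.645, we do not reject H₀.

4.697; do not reject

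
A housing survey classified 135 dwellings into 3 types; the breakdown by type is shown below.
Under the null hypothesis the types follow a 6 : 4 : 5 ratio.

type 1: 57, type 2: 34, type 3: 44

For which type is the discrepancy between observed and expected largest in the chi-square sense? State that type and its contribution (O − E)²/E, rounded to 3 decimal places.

type 1, 0.167

Ratio total = 15. Expected counts: 135×6/15 = 54, 135×4/15 = 36, 135×5/15 = 45.
type 1: (57 − 54)²/54 = 9/54 = 0.1667
type 2: (34 − 36)²/36 = 4/36 = 0.1111
type 3: (44 − 45)²/45 = 1/45 = 0.0222
The largest term is for type 1: 0.167.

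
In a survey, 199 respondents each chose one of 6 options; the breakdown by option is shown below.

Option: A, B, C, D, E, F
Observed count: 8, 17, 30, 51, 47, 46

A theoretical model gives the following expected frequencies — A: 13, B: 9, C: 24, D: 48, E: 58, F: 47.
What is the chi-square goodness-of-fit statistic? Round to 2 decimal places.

A: (8 − 13)²/13 = 25/13 = 1.923
B: (17 − 9)²/9 = 64/9 = 7.111
C: (30 − 24)²/24 = 36/24 = 1.500
D: (51 − 48)²/48 = 9/48 = 0.188
E: (47 − 58)²/58 = 121/58 = 2.086
F: (46 − 47)²/47 = 1/47 = 0.021
Sum = 12.83

12.83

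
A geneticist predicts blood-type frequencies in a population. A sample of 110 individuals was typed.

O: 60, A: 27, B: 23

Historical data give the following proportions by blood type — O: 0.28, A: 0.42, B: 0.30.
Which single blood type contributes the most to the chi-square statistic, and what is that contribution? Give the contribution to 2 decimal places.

Expected counts E_i = n·p_i: 110×0.28 = 30.8, 110×0.42 = 46.2, 110×0.30 = 33.
χ² = (60−30.8)²/30.8 + (27−46.2)²/46.2 + (23−33)²/33
   = 27.683 + 7.979 + 3.030
The largest term is for O: 27.68.

O, 27.68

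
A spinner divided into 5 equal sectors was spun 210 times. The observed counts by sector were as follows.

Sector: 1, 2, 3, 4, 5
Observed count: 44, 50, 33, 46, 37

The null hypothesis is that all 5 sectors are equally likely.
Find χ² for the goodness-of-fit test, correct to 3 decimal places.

4.524

Under H₀ each category has probability 1/5, so each expected count is 210/5 = 42.
χ² = (44−42)²/42 + (50−42)²/42 + (33−42)²/42 + (46−42)²/42 + (37−42)²/42
   = 0.0952 + 1.5238 + 1.9286 + 0.3810 + 0.5952
Sum = 4.524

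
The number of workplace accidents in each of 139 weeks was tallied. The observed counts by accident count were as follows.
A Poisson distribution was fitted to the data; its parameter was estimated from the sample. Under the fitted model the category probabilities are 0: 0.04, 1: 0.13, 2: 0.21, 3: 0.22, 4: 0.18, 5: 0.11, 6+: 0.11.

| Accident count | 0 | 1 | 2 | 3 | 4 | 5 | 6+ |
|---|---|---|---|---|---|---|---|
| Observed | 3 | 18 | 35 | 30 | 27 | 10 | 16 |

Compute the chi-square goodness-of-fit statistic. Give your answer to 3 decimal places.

4.366

Expected counts E_i = n·p_i: 139×0.04 = 5.56, 139×0.13 = 18.07, 139×0.21 = 29.19, 139×0.22 = 30.58, 139×0.18 = 25.02, 139×0.11 = 15.29, 139×0.11 = 15.29.
cat         O        E   (O−E)²/E
0           3     5.56     1.1787
1          18    18.07     0.0003
2          35    29.19     1.1564
3          30    30.58     0.0110
4          27    25.02     0.1567
5          10    15.29     1.8302
6+         16    15.29     0.0330
Sum = 4.366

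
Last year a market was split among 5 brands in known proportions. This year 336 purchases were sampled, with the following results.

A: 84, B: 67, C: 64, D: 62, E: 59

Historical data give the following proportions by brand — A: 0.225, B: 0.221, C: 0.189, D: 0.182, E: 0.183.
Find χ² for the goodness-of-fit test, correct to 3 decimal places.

Expected counts E_i = n·p_i: 336×0.225 = 75.6, 336×0.221 = 74.256, 336×0.189 = 63.504, 336×0.182 = 61.152, 336×0.183 = 61.488.
A: (84 − 75.6)²/75.6 = 70.56/75.6 = 0.9333
B: (67 − 74.256)²/74.256 = 52.649536/74.256 = 0.7090
C: (64 − 63.504)²/63.504 = 0.246016/63.504 = 0.0039
D: (62 − 61.152)²/61.152 = 0.719104/61.152 = 0.0118
E: (59 − 61.488)²/61.488 = 6.190144/61.488 = 0.1007
Sum = 1.759

1.759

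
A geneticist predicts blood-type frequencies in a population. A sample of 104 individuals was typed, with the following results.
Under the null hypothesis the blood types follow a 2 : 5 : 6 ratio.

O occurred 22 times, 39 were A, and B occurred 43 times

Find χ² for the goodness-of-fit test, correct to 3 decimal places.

Ratio total = 13. Expected counts: 104×2/13 = 16, 104×5/13 = 40, 104×6/13 = 48.
O: (22 − 16)²/16 = 36/16 = 2.2500
A: (39 − 40)²/40 = 1/40 = 0.0250
B: (43 − 48)²/48 = 25/48 = 0.5208
Sum = 2.796

2.796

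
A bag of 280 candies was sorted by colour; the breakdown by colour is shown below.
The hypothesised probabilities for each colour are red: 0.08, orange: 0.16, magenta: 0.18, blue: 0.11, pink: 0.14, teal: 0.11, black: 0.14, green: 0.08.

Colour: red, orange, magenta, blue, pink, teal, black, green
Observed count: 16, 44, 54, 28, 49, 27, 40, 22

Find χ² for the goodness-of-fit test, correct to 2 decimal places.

Expected counts E_i = n·p_i: 280×0.08 = 22.4, 280×0.16 = 44.8, 280×0.18 = 50.4, 280×0.11 = 30.8, 280×0.14 = 39.2, 280×0.11 = 30.8, 280×0.14 = 39.2, 280×0.08 = 22.4.
χ² = (16−22.4)²/22.4 + (44−44.8)²/44.8 + (54−50.4)²/50.4 + (28−30.8)²/30.8 + (49−39.2)²/39.2 + (27−30.8)²/30.8 + (40−39.2)²/39.2 + (22−22.4)²/22.4
   = 1.829 + 0.014 + 0.257 + 0.255 + 2.450 + 0.469 + 0.016 + 0.007
Sum = 5.30

5.30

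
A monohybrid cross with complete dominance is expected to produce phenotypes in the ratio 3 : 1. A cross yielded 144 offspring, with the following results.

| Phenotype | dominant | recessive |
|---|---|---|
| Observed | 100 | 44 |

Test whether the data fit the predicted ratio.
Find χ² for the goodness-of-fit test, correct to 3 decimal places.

2.370

Ratio total = 4. Expected counts: 144×3/4 = 108, 144×1/4 = 36.
cat            O        E   (O−E)²/E
dominant     100      108     0.5926
recessive     44       36     1.7778
Sum = 2.370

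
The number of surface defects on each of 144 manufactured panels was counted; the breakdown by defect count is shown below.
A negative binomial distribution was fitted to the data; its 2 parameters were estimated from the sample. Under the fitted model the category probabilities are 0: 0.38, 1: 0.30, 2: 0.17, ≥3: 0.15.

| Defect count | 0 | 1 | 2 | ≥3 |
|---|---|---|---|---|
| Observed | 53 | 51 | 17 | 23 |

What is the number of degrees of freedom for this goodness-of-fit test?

1

There are k = 4 categories and 2 parameters estimated from the data, so df = 4 − 1 − 2 = 1.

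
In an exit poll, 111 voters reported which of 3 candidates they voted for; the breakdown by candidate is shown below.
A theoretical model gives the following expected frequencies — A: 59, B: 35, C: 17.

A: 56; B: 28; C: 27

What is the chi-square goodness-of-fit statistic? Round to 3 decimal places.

cat         O        E   (O−E)²/E
A          56       59     0.1525
B          28       35     1.4000
C          27       17     5.8824
Sum = 7.435

7.435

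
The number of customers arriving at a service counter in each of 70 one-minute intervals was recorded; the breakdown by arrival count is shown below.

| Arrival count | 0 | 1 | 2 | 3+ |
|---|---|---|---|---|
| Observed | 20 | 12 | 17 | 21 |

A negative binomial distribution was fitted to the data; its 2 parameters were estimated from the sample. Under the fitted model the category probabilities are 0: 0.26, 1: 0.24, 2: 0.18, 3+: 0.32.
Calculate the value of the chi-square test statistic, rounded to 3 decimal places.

Expected counts E_i = n·p_i: 70×0.26 = 18.2, 70×0.24 = 16.8, 70×0.18 = 12.6, 70×0.32 = 22.4.
χ² = (20−18.2)²/18.2 + (12−16.8)²/16.8 + (17−12.6)²/12.6 + (21−22.4)²/22.4
   = 0.1780 + 1.3714 + 1.5365 + 0.0875
Sum = 3.173

3.173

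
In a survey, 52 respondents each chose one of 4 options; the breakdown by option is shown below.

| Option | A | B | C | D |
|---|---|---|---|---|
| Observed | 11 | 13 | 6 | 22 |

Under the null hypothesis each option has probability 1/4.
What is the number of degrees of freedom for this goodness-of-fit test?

There are k = 4 categories and no parameters were estimated from the data, so df = 4 − 1 = 3.

3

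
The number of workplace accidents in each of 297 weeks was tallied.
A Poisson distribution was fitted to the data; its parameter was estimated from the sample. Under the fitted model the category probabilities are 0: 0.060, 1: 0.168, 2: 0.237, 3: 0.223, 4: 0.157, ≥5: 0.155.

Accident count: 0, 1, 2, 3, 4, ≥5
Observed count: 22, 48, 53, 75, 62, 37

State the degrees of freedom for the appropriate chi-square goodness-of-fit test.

4

There are k = 6 categories and 1 parameter estimated from the data, so df = 6 − 1 − 1 = 4.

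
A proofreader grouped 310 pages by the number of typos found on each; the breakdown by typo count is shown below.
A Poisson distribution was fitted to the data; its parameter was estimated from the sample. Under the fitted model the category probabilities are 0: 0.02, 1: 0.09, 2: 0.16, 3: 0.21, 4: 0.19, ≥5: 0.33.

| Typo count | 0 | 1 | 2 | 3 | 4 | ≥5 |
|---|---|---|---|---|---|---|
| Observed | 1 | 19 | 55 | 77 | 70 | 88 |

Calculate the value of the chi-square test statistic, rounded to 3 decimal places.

14.054

Expected counts E_i = n·p_i: 310×0.02 = 6.2, 310×0.09 = 27.9, 310×0.16 = 49.6, 310×0.21 = 65.1, 310×0.19 = 58.9, 310×0.33 = 102.3.
χ² = (1−6.2)²/6.2 + (19−27.9)²/27.9 + (55−49.6)²/49.6 + (77−65.1)²/65.1 + (70−58.9)²/58.9 + (88−102.3)²/102.3
   = 4.3613 + 2.8391 + 0.5879 + 2.1753 + 2.0919 + 1.9989
Sum = 14.054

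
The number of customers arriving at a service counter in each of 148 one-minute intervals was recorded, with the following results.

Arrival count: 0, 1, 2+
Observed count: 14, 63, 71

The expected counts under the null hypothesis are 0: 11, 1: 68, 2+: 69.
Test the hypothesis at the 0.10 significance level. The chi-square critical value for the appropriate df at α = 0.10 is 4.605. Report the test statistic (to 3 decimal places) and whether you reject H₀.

1.244; do not reject

0: (14 − 11)²/11 = 9/11 = 0.8182
1: (63 − 68)²/68 = 25/68 = 0.3676
2+: (71 − 69)²/69 = 4/69 = 0.0580
Sum = 1.244
df = 2. Since 1.244 < 4.605, we do not reject H₀.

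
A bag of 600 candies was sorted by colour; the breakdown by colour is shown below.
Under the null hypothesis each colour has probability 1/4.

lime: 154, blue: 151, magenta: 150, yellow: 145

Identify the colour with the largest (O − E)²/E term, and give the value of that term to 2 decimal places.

yellow, 0.17

Expected count for each of the 4 categories: 600/4 = 150.
cat          O        E   (O−E)²/E
lime       154      150      0.107
blue       151      150      0.007
magenta    150      150      0.000
yellow     145      150      0.167
The largest term is for yellow: 0.17.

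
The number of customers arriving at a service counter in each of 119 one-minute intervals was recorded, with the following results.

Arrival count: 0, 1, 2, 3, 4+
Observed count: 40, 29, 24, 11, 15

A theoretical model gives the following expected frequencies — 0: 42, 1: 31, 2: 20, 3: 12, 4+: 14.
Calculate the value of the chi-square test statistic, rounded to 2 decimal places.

0: (40 − 42)²/42 = 4/42 = 0.095
1: (29 − 31)²/31 = 4/31 = 0.129
2: (24 − 20)²/20 = 16/20 = 0.800
3: (11 − 12)²/12 = 1/12 = 0.083
4+: (15 − 14)²/14 = 1/14 = 0.071
Sum = 1.18

1.18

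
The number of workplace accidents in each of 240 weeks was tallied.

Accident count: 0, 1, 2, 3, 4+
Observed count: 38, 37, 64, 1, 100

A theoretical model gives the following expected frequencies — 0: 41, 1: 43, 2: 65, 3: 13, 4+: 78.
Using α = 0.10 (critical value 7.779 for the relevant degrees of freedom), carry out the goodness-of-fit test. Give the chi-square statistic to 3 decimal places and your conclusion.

18.354; reject

cat         O        E   (O−E)²/E
0          38       41     0.2195
1          37       43     0.8372
2          64       65     0.0154
3           1       13    11.0769
4+        100       78     6.2051
Sum = 18.354
df = 4. Since 18.354 > 7.779, we reject H₀.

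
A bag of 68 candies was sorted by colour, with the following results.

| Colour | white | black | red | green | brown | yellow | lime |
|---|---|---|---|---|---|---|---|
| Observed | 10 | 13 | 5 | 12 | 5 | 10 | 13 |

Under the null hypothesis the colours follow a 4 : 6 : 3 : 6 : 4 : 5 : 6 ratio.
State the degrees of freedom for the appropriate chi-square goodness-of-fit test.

There are k = 7 categories and no parameters were estimated from the data, so df = 7 − 1 = 6.

6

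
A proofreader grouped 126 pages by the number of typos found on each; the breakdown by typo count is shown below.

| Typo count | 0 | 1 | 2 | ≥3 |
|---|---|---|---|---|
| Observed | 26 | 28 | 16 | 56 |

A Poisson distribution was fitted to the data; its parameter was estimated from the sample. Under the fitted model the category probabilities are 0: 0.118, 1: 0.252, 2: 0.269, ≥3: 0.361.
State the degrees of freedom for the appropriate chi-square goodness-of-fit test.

There are k = 4 categories and 1 parameter estimated from the data, so df = 4 − 1 − 1 = 2.

2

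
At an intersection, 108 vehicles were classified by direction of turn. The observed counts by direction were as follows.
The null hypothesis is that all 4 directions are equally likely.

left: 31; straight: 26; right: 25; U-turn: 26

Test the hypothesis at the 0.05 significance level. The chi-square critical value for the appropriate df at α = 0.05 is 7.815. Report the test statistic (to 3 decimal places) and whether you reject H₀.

Under H₀ each category has probability 1/4, so each expected count is 108/4 = 27.
cat           O        E   (O−E)²/E
left         31       27     0.5926
straight     26       27     0.0370
right        25       27     0.1481
U-turn       26       27     0.0370
Sum = 0.815
df = 3. Since 0.815 < 7.815, we do not reject H₀.

0.815; do not reject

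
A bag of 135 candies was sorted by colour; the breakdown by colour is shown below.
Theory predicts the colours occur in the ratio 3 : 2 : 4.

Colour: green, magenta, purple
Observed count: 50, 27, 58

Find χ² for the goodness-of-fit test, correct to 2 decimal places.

0.92

Ratio total = 9. Expected counts: 135×3/9 = 45, 135×2/9 = 30, 135×4/9 = 60.
green: (50 − 45)²/45 = 25/45 = 0.556
magenta: (27 − 30)²/30 = 9/30 = 0.300
purple: (58 − 60)²/60 = 4/60 = 0.067
Sum = 0.92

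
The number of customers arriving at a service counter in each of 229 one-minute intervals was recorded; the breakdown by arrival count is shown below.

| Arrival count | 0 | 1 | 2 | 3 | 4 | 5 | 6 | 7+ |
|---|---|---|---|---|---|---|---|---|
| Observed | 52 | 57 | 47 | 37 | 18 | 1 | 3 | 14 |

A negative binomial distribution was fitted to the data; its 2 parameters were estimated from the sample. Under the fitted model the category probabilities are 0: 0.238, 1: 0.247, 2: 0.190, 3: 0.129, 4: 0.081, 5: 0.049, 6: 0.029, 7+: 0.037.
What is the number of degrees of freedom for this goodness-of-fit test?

5

There are k = 8 categories and 2 parameters estimated from the data, so df = 8 − 1 − 2 = 5.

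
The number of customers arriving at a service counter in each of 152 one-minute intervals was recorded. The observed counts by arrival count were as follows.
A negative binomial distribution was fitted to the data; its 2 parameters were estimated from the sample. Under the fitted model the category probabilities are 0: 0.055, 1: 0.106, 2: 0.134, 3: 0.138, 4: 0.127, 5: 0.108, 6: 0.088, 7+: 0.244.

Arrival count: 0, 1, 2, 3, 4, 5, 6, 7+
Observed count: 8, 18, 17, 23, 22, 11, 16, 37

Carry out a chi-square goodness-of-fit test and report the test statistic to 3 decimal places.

3.667

Expected counts E_i = n·p_i: 152×0.055 = 8.36, 152×0.106 = 16.112, 152×0.134 = 20.368, 152×0.138 = 20.976, 152×0.127 = 19.304, 152×0.108 = 16.416, 152×0.088 = 13.376, 152×0.244 = 37.088.
χ² = (8−8.36)²/8.36 + (18−16.112)²/16.112 + (17−20.368)²/20.368 + (23−20.976)²/20.976 + (22−19.304)²/19.304 + (11−16.416)²/16.416 + (16−13.376)²/13.376 + (37−37.088)²/37.088
   = 0.0155 + 0.2212 + 0.5569 + 0.1953 + 0.3765 + 1.7869 + 0.5148 + 0.0002
Sum = 3.667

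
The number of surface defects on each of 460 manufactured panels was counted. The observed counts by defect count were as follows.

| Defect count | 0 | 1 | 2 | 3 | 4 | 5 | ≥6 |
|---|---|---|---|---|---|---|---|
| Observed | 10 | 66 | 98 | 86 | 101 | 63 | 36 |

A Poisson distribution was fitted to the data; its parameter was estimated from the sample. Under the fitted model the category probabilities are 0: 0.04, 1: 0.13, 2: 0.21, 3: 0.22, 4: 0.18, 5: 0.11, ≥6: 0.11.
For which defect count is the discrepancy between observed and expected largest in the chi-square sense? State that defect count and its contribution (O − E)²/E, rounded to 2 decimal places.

Expected counts E_i = n·p_i: 460×0.04 = 18.4, 460×0.13 = 59.8, 460×0.21 = 96.6, 460×0.22 = 101.2, 460×0.18 = 82.8, 460×0.11 = 50.6, 460×0.11 = 50.6.
0: (10 − 18.4)²/18.4 = 70.56/18.4 = 3.835
1: (66 − 59.8)²/59.8 = 38.44/59.8 = 0.643
2: (98 − 96.6)²/96.6 = 1.96/96.6 = 0.020
3: (86 − 101.2)²/101.2 = 231.04/101.2 = 2.283
4: (101 − 82.8)²/82.8 = 331.24/82.8 = 4.000
5: (63 − 50.6)²/50.6 = 153.76/50.6 = 3.039
≥6: (36 − 50.6)²/50.6 = 213.16/50.6 = 4.213
The largest term is for ≥6: 4.21.

≥6, 4.21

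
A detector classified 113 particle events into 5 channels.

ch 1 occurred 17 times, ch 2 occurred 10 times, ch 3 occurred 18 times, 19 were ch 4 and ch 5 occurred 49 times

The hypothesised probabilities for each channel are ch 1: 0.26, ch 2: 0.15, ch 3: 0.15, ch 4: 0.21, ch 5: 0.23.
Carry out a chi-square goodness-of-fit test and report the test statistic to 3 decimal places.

Expected counts E_i = n·p_i: 113×0.26 = 29.38, 113×0.15 = 16.95, 113×0.15 = 16.95, 113×0.21 = 23.73, 113×0.23 = 25.99.
ch 1: (17 − 29.38)²/29.38 = 153.2644/29.38 = 5.2166
ch 2: (10 − 16.95)²/16.95 = 48.3025/16.95 = 2.8497
ch 3: (18 − 16.95)²/16.95 = 1.1025/16.95 = 0.0650
ch 4: (19 − 23.73)²/23.73 = 22.3729/23.73 = 0.9428
ch 5: (49 − 25.99)²/25.99 = 529.4601/25.99 = 20.3717
Sum = 29.446

29.446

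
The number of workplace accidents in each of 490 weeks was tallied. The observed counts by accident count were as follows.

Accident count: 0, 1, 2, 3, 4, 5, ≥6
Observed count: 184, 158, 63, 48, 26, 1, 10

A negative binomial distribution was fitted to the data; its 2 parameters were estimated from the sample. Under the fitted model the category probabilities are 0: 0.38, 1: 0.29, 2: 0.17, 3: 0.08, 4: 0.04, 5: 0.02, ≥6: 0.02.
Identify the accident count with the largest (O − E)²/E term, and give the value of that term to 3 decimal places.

Expected counts E_i = n·p_i: 490×0.38 = 186.2, 490×0.29 = 142.1, 490×0.17 = 83.3, 490×0.08 = 39.2, 490×0.04 = 19.6, 490×0.02 = 9.8, 490×0.02 = 9.8.
cat         O        E   (O−E)²/E
0         184    186.2     0.0260
1         158    142.1     1.7791
2          63     83.3     4.9471
3          48     39.2     1.9755
4          26     19.6     2.0898
5           1      9.8     7.9020
≥6         10      9.8     0.0041
The largest term is for 5: 7.902.

5, 7.902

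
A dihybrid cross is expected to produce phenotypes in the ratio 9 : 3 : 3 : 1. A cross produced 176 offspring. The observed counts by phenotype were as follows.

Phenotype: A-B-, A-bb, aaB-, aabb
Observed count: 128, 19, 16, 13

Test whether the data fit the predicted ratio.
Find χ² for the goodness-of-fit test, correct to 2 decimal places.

23.56

Ratio total = 16. Expected counts: 176×9/16 = 99, 176×3/16 = 33, 176×3/16 = 33, 176×1/16 = 11.
cat         O        E   (O−E)²/E
A-B-      128       99      8.495
A-bb       19       33      5.939
aaB-       16       33      8.758
aabb       13       11      0.364
Sum = 23.56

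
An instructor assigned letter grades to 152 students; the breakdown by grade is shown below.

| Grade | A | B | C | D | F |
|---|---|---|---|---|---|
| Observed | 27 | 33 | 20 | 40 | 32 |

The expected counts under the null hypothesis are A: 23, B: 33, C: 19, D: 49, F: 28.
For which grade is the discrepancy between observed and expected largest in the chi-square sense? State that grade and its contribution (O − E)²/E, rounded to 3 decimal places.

A: (27 − 23)²/23 = 16/23 = 0.6957
B: (33 − 33)²/33 = 0/33 = 0.0000
C: (20 − 19)²/19 = 1/19 = 0.0526
D: (40 − 49)²/49 = 81/49 = 1.6531
F: (32 − 28)²/28 = 16/28 = 0.5714
The largest term is for D: 1.653.

D, 1.653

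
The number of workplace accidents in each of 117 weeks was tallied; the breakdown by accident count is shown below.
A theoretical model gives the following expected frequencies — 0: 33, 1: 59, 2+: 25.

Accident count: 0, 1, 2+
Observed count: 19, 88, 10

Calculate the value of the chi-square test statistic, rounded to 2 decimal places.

29.19

χ² = (19−33)²/33 + (88−59)²/59 + (10−25)²/25
   = 5.939 + 14.254 + 9.000
Sum = 29.19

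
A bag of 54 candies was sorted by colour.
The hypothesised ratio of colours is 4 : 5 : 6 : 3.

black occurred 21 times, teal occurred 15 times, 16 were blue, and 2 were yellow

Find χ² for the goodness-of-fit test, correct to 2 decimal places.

Ratio total = 18. Expected counts: 54×4/18 = 12, 54×5/18 = 15, 54×6/18 = 18, 54×3/18 = 9.
cat         O        E   (O−E)²/E
black      21       12      6.750
teal       15       15      0.000
blue       16       18      0.222
yellow      2        9      5.444
Sum = 12.42

12.42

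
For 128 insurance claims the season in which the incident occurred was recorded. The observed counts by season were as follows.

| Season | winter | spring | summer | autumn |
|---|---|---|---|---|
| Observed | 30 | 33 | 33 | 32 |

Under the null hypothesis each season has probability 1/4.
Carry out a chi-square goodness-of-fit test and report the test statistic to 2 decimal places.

0.19

Expected count for each of the 4 categories: 128/4 = 32.
cat         O        E   (O−E)²/E
winter     30       32      0.125
spring     33       32      0.031
summer     33       32      0.031
autumn     32       32      0.000
Sum = 0.19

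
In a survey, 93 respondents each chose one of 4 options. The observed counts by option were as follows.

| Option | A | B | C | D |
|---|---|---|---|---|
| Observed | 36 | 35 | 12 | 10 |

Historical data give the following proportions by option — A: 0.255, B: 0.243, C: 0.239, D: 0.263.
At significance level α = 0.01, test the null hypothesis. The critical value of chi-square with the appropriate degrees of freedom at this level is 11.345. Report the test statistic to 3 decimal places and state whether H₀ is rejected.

26.422; reject

Expected counts E_i = n·p_i: 93×0.255 = 23.715, 93×0.243 = 22.599, 93×0.239 = 22.227, 93×0.263 = 24.459.
cat         O        E   (O−E)²/E
A          36   23.715     6.3640
B          35   22.599     6.8049
C          12   22.227     4.7056
D          10   24.459     8.5475
Sum = 26.422
df = 3. Since 26.422 > 11.345, we reject H₀.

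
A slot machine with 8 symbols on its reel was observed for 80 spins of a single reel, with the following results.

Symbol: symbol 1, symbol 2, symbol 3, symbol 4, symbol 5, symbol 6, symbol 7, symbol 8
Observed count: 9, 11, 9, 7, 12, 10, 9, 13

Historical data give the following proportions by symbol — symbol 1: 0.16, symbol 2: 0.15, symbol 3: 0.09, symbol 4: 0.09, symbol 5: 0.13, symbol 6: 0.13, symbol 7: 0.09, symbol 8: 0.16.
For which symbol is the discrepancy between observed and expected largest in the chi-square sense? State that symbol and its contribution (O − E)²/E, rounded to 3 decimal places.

Expected counts E_i = n·p_i: 80×0.16 = 12.8, 80×0.15 = 12, 80×0.09 = 7.2, 80×0.09 = 7.2, 80×0.13 = 10.4, 80×0.13 = 10.4, 80×0.09 = 7.2, 80×0.16 = 12.8.
symbol 1: (9 − 12.8)²/12.8 = 14.44/12.8 = 1.1281
symbol 2: (11 − 12)²/12 = 1/12 = 0.0833
symbol 3: (9 − 7.2)²/7.2 = 3.24/7.2 = 0.4500
symbol 4: (7 − 7.2)²/7.2 = 0.04/7.2 = 0.0056
symbol 5: (12 − 10.4)²/10.4 = 2.56/10.4 = 0.2462
symbol 6: (10 − 10.4)²/10.4 = 0.16/10.4 = 0.0154
symbol 7: (9 − 7.2)²/7.2 = 3.24/7.2 = 0.4500
symbol 8: (13 − 12.8)²/12.8 = 0.04/12.8 = 0.0031
The largest term is for symbol 1: 1.128.

symbol 1, 1.128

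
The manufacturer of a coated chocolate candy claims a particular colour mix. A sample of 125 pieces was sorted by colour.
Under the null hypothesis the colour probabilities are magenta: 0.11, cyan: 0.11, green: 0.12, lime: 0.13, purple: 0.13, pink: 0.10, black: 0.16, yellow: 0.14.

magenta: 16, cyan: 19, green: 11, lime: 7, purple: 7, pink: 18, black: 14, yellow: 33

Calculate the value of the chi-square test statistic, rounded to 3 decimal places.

31.919

Expected counts E_i = n·p_i: 125×0.11 = 13.75, 125×0.11 = 13.75, 125×0.12 = 15, 125×0.13 = 16.25, 125×0.13 = 16.25, 125×0.10 = 12.5, 125×0.16 = 20, 125×0.14 = 17.5.
χ² = (16−13.75)²/13.75 + (19−13.75)²/13.75 + (11−15)²/15 + (7−16.25)²/16.25 + (7−16.25)²/16.25 + (18−12.5)²/12.5 + (14−20)²/20 + (33−17.5)²/17.5
   = 0.3682 + 2.0045 + 1.0667 + 5.2654 + 5.2654 + 2.4200 + 1.8000 + 13.7286
Sum = 31.919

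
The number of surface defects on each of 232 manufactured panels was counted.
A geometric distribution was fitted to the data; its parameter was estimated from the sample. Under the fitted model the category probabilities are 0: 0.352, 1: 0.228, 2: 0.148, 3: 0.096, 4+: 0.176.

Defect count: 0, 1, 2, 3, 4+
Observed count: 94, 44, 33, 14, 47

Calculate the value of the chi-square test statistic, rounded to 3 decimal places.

7.416

Expected counts E_i = n·p_i: 232×0.352 = 81.664, 232×0.228 = 52.896, 232×0.148 = 34.336, 232×0.096 = 22.272, 232×0.176 = 40.832.
χ² = (94−81.664)²/81.664 + (44−52.896)²/52.896 + (33−34.336)²/34.336 + (14−22.272)²/22.272 + (47−40.832)²/40.832
   = 1.8635 + 1.4961 + 0.0520 + 3.0723 + 0.9317
Sum = 7.416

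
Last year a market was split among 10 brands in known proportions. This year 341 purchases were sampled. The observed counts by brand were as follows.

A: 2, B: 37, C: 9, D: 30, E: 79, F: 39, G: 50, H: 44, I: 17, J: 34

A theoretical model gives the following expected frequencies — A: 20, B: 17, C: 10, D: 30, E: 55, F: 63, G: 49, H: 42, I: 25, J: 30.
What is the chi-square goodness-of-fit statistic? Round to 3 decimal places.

62.654

A: (2 − 20)²/20 = 324/20 = 16.2000
B: (37 − 17)²/17 = 400/17 = 23.5294
C: (9 − 10)²/10 = 1/10 = 0.1000
D: (30 − 30)²/30 = 0/30 = 0.0000
E: (79 − 55)²/55 = 576/55 = 10.4727
F: (39 − 63)²/63 = 576/63 = 9.1429
G: (50 − 49)²/49 = 1/49 = 0.0204
H: (44 − 42)²/42 = 4/42 = 0.0952
I: (17 − 25)²/25 = 64/25 = 2.5600
J: (34 − 30)²/30 = 16/30 = 0.5333
Sum = 62.654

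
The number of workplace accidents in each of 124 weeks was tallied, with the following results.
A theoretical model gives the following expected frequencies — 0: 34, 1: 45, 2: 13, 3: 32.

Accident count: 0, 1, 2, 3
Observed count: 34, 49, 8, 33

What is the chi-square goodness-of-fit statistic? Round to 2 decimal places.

2.31

0: (34 − 34)²/34 = 0/34 = 0.000
1: (49 − 45)²/45 = 16/45 = 0.356
2: (8 − 13)²/13 = 25/13 = 1.923
3: (33 − 32)²/32 = 1/32 = 0.031
Sum = 2.31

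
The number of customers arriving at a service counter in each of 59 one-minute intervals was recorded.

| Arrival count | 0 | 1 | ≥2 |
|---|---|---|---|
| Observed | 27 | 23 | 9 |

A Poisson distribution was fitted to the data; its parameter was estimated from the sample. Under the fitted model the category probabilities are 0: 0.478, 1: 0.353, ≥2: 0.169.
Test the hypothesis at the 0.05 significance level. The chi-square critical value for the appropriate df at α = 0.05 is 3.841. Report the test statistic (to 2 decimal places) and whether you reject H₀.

0.37; do not reject

Expected counts E_i = n·p_i: 59×0.478 = 28.202, 59×0.353 = 20.827, 59×0.169 = 9.971.
χ² = (27−28.202)²/28.202 + (23−20.827)²/20.827 + (9−9.971)²/9.971
   = 0.051 + 0.227 + 0.095
Sum = 0.37
df = 1. Since 0.37 < 3.841, we do not reject H₀.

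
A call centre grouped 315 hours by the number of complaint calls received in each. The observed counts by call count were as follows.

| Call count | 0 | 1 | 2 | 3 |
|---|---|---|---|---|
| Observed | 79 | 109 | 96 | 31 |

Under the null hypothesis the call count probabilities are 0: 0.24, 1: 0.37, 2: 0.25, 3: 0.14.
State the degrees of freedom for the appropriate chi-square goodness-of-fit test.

There are k = 4 categories and no parameters were estimated from the data, so df = 4 − 1 = 3.

3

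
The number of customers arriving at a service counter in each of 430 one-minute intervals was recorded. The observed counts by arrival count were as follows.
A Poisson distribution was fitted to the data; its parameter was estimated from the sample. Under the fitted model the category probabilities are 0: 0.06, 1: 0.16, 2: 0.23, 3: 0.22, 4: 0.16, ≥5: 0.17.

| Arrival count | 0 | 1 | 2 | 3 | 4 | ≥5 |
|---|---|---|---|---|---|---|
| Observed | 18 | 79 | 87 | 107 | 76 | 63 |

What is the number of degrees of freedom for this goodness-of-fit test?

There are k = 6 categories and 1 parameter estimated from the data, so df = 6 − 1 − 1 = 4.

4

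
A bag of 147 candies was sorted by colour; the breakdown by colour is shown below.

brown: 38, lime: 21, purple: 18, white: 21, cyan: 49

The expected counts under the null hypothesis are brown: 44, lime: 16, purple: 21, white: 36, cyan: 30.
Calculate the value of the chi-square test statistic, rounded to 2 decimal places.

21.09

brown: (38 − 44)²/44 = 36/44 = 0.818
lime: (21 − 16)²/16 = 25/16 = 1.563
purple: (18 − 21)²/21 = 9/21 = 0.429
white: (21 − 36)²/36 = 225/36 = 6.250
cyan: (49 − 30)²/30 = 361/30 = 12.033
Sum = 21.09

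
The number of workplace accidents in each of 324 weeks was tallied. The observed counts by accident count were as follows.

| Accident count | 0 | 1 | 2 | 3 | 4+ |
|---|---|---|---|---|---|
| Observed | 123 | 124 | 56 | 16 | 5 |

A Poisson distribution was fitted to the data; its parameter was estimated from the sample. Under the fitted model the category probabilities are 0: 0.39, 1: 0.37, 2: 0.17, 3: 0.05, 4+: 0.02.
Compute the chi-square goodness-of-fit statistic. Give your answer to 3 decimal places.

0.587

Expected counts E_i = n·p_i: 324×0.39 = 126.36, 324×0.37 = 119.88, 324×0.17 = 55.08, 324×0.05 = 16.2, 324×0.02 = 6.48.
0: (123 − 126.36)²/126.36 = 11.2896/126.36 = 0.0893
1: (124 − 119.88)²/119.88 = 16.9744/119.88 = 0.1416
2: (56 − 55.08)²/55.08 = 0.8464/55.08 = 0.0154
3: (16 − 16.2)²/16.2 = 0.04/16.2 = 0.0025
4+: (5 − 6.48)²/6.48 = 2.1904/6.48 = 0.3380
Sum = 0.587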